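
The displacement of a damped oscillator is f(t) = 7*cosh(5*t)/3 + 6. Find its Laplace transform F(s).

The transform is linear, so treat each term independently.
L{6} = 6/s; (7/3)·[L{cosh(5t)} = s/(s^2 - 25)].

F(s) = 7*s/(3*(s^2 - 25)) + 6/s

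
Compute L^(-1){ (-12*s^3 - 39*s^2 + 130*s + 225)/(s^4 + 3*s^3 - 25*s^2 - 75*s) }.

-4*exp(5*t) - 3 - 4*exp(-3*t) - exp(-5*t)

Factor the denominator: s^4 + 3*s^3 - 25*s^2 - 75*s = s*(s - 5)*(s + 3)*(s + 5).
Partial fraction decomposition gives [-3/s] + [-1/(s + 5)] + [-4/(s - 5)] + [-4/(s + 3)].
Invert each term: -3/(s - 0) ↔ -3e^(0t); -1/(s + 5) ↔ -e^(-5t); -4/(s - 5) ↔ -4e^(5t); -4/(s + 3) ↔ -4e^(-3t).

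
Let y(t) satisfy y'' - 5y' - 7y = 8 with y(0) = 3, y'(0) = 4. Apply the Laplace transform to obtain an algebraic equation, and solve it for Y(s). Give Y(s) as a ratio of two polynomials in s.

Take the Laplace transform of both sides.
Using L{y''} = s^2 Y - s·y(0) - y'(0) and L{y'} = sY - y(0), with y(0) = 3, y'(0) = 4, the left side becomes (s^2 - 5*s - 7)Y - (3*s - 11).
The right side is L{8} = 8/s.
So (s^2 - 5*s - 7)Y = 8/s + (3*s - 11).
Solve for Y(s) and write it as one ratio of polynomials.

Y(s) = (3*s^2 - 11*s + 8)/(s^3 - 5*s^2 - 7*s)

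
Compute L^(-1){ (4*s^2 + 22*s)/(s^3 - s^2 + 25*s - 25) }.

Factor the denominator: s^3 - s^2 + 25*s - 25 = (s - 1)*(s^2 + 25).
Partial fraction decomposition gives [1/(s - 1)] + [3*s/(s^2 + 25)] + [25/(s^2 + 25)].
Invert each term: 1/(s - 1) ↔ e^(t); 3·s/(s^2 + 25) ↔ 3cos(5t); 5·5/(s^2 + 25) ↔ 5sin(5t).

exp(t) + 5*sin(5*t) + 3*cos(5*t)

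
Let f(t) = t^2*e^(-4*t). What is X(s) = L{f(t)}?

L{e^(-4t)} = 1/(s + 4).
Then apply L{t^2·g(t)} = (-1)^2 d^2/ds^2[G(s)] with G(s) = 1/(s + 4):
differentiating 2 times and applying the sign gives 2/(s + 4)^3.

X(s) = 2/(s + 4)^3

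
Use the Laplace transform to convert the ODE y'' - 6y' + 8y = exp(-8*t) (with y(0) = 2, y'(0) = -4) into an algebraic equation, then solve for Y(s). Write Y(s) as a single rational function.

Transform both sides with L{·}.
With L{y''} = s^2 Y - s·y(0) - y'(0) and L{y'} = sY - y(0), with y(0) = 2, y'(0) = -4: the LHS transforms to (s^2 - 6*s + 8)Y - (2*s - 16).
The right side is L{exp(-8*t)} = 1/(s + 8).
So (s^2 - 6*s + 8)Y = 1/(s + 8) + (2*s - 16).
Solve for Y(s) and write it as one ratio of polynomials.

Y(s) = (2*s^2 - 127)/(s^3 + 2*s^2 - 40*s + 64)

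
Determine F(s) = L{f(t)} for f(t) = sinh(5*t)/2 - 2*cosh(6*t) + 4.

By linearity of the Laplace transform, transform each term separately.
(-2)·[L{cosh(6t)} = s/(s^2 - 36)]; L{4} = 4/s; (1/2)·[L{sinh(5t)} = 5/(s^2 - 25)].

F(s) = -2*s/(s^2 - 36) + 5/(2*(s^2 - 25)) + 4/s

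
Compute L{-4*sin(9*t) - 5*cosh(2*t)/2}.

-5*s/(2*(s^2 - 4)) - 36/(s^2 + 81)

By linearity of the Laplace transform, transform each term separately.
(-4)·[L{sin(9t)} = 9/(s^2 + 81)]; (-5/2)·[L{cosh(2t)} = s/(s^2 - 4)].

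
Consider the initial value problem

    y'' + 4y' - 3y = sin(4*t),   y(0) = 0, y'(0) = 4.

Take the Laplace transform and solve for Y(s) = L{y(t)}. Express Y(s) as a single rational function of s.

Y(s) = (4*s^2 + 68)/(s^4 + 4*s^3 + 13*s^2 + 64*s - 48)

Laplace-transform each side.
The derivative rules (L{y''} = s^2 Y - s·y(0) - y'(0) and L{y'} = sY - y(0), with y(0) = 0, y'(0) = 4) turn the left side into (s^2 + 4*s - 3)Y - (4).
The right side is L{sin(4*t)} = 4/(s^2 + 16).
So (s^2 + 4*s - 3)Y = 4/(s^2 + 16) + (4).
Isolate Y and clear denominators.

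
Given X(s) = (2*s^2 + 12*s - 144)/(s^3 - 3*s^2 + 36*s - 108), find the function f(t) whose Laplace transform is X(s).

f(t) = -2*exp(3*t) + 4*sin(6*t) + 4*cos(6*t)

Factor the denominator: s^3 - 3*s^2 + 36*s - 108 = (s - 3)*(s^2 + 36).
Partial fraction decomposition gives [-2/(s - 3)] + [4*s/(s^2 + 36)] + [24/(s^2 + 36)].
Invert each term: -2/(s - 3) ↔ -2e^(3t); 4·s/(s^2 + 36) ↔ 4cos(6t); 4·6/(s^2 + 36) ↔ 4sin(6t).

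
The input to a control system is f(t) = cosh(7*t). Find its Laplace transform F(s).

L{cosh(7t)} = s/(s^2 - 49).

F(s) = s/(s^2 - 49)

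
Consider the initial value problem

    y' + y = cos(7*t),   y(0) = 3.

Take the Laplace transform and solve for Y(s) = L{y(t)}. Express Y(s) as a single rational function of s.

Y(s) = (3*s^2 + s + 147)/(s^3 + s^2 + 49*s + 49)

Laplace-transform each side.
The derivative rules (L{y'} = sY - y(0) = sY - 3) turn the left side into (s + 1)Y - (3).
The right side is L{cos(7*t)} = s/(s^2 + 49).
So (s + 1)Y = s/(s^2 + 49) + (3).
Solve for Y(s) and write it as one ratio of polynomials.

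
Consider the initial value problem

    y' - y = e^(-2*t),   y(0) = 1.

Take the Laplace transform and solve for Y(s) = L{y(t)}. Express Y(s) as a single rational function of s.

Y(s) = (s + 3)/(s^2 + s - 2)

Take the Laplace transform of both sides.
Using L{y'} = sY - y(0) = sY - 1, the left side becomes (s - 1)Y - (1).
The right side is L{e^(-2*t)} = 1/(s + 2).
So (s - 1)Y = 1/(s + 2) + (1).
Solve for Y(s) and write it as one ratio of polynomials.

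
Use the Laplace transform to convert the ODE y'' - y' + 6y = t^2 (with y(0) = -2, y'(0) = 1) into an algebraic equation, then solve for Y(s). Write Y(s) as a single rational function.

Laplace-transform each side.
Using L{y''} = s^2 Y - s·y(0) - y'(0) and L{y'} = sY - y(0), with y(0) = -2, y'(0) = 1, the left side becomes (s^2 - s + 6)Y - (-2*s + 3).
The right side is L{t^2} = 2/s^3.
So (s^2 - s + 6)Y = 2/s^3 + (-2*s + 3).
Solve for Y(s) and write it as one ratio of polynomials.

Y(s) = (-2*s^4 + 3*s^3 + 2)/(s^5 - s^4 + 6*s^3)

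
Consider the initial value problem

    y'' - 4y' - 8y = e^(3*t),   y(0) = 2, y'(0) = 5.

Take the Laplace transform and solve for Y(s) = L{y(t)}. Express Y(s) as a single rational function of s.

Take the Laplace transform of both sides.
With L{y''} = s^2 Y - s·y(0) - y'(0) and L{y'} = sY - y(0), with y(0) = 2, y'(0) = 5: the LHS transforms to (s^2 - 4*s - 8)Y - (2*s - 3).
The right side is L{e^(3*t)} = 1/(s - 3).
So (s^2 - 4*s - 8)Y = 1/(s - 3) + (2*s - 3).
Divide through and combine into a single rational function.

Y(s) = (2*s^2 - 9*s + 10)/(s^3 - 7*s^2 + 4*s + 24)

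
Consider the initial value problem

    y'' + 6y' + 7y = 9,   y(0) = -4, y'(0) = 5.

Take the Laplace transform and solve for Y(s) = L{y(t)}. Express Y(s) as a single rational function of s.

Y(s) = (-4*s^2 - 19*s + 9)/(s^3 + 6*s^2 + 7*s)

Take the Laplace transform of both sides.
With L{y''} = s^2 Y - s·y(0) - y'(0) and L{y'} = sY - y(0), with y(0) = -4, y'(0) = 5: the LHS transforms to (s^2 + 6*s + 7)Y - (-4*s - 19).
The right side is L{9} = 9/s.
So (s^2 + 6*s + 7)Y = 9/s + (-4*s - 19).
Isolate Y and clear denominators.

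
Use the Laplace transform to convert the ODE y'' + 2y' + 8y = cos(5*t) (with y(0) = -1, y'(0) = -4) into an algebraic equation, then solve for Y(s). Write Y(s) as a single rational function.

Take the Laplace transform of both sides.
Using L{y''} = s^2 Y - s·y(0) - y'(0) and L{y'} = sY - y(0), with y(0) = -1, y'(0) = -4, the left side becomes (s^2 + 2*s + 8)Y - (-s - 6).
The right side is L{cos(5*t)} = s/(s^2 + 25).
So (s^2 + 2*s + 8)Y = s/(s^2 + 25) + (-s - 6).
Isolate Y and clear denominators.

Y(s) = (-s^3 - 6*s^2 - 24*s - 150)/(s^4 + 2*s^3 + 33*s^2 + 50*s + 200)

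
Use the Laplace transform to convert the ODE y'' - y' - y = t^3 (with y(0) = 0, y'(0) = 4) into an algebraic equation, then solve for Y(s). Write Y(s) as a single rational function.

Y(s) = (4*s^4 + 6)/(s^6 - s^5 - s^4)

Take the Laplace transform of both sides.
The derivative rules (L{y''} = s^2 Y - s·y(0) - y'(0) and L{y'} = sY - y(0), with y(0) = 0, y'(0) = 4) turn the left side into (s^2 - s - 1)Y - (4).
The right side is L{t^3} = 6/s^4.
So (s^2 - s - 1)Y = 6/s^4 + (4).
Solve for Y(s) and write it as one ratio of polynomials.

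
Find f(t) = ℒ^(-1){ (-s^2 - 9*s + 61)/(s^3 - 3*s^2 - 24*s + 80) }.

f(t) = t*exp(4*t) - 2*exp(4*t) + exp(-5*t)

Factor the denominator: s^3 - 3*s^2 - 24*s + 80 = (s - 4)^2*(s + 5).
Partial fraction decomposition gives [-2/(s - 4)] + [(s - 4)^(-2)] + [1/(s + 5)].
Invert each term: -2/(s - 4) ↔ -2e^(4t); 1/(s - 4)^2 ↔ t·e^(4t); 1/(s + 5) ↔ e^(-5t).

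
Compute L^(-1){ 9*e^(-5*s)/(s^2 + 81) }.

The factor e^(-5s) signals a time shift by c = 5 (second shifting theorem).
L{sin(9t)} = 9/(s^2 + 81), so L^-1{9/(s^2 + 81)} = sin(9*t).
Hence the inverse is u(t - 5) times that function evaluated at t - 5.

Heaviside(t - 5)*(sin(9*t - 45))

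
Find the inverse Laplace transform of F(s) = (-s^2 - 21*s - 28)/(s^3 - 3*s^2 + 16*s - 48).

Factor the denominator: s^3 - 3*s^2 + 16*s - 48 = (s - 3)*(s^2 + 16).
Partial fraction decomposition gives [-4/(s - 3)] + [3*s/(s^2 + 16)] + [-12/(s^2 + 16)].
Invert each term: -4/(s - 3) ↔ -4e^(3t); 3·s/(s^2 + 16) ↔ 3cos(4t); -3·4/(s^2 + 16) ↔ -3sin(4t).

-4*exp(3*t) - 3*sin(4*t) + 3*cos(4*t)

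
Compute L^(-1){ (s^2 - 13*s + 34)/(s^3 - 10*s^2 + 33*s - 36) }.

Factor the denominator: s^3 - 10*s^2 + 33*s - 36 = (s - 4)*(s - 3)^2.
Partial fraction decomposition gives [3/(s - 3)] + [-4/(s - 3)^2] + [-2/(s - 4)].
Invert each term: 3/(s - 3) ↔ 3e^(3t); -4/(s - 3)^2 ↔ -4t·e^(3t); -2/(s - 4) ↔ -2e^(4t).

-4*t*exp(3*t) - 2*exp(4*t) + 3*exp(3*t)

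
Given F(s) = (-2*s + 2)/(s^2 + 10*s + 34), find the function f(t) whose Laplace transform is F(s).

f(t) = 4*exp(-5*t)*sin(3*t) - 2*exp(-5*t)*cos(3*t)

Complete the square in the denominator: s^2 + 10*s + 34 = (s + 5)^2 + 3^2.
Split the numerator to match: -2*s + 2 = -2·(s + 5) + 4·3.
Invert each term: -2·(s + 5)/((s + 5)^2 + 9) ↔ -2e^(-5t)cos(3t); 4·3/((s + 5)^2 + 9) ↔ 4e^(-5t)sin(3t).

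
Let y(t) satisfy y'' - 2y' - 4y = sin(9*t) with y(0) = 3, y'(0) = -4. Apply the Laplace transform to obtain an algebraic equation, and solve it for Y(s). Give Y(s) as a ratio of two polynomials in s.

Apply the Laplace transform to the equation.
With L{y''} = s^2 Y - s·y(0) - y'(0) and L{y'} = sY - y(0), with y(0) = 3, y'(0) = -4: the LHS transforms to (s^2 - 2*s - 4)Y - (3*s - 10).
The right side is L{sin(9*t)} = 9/(s^2 + 81).
So (s^2 - 2*s - 4)Y = 9/(s^2 + 81) + (3*s - 10).
Divide through and combine into a single rational function.

Y(s) = (3*s^3 - 10*s^2 + 243*s - 801)/(s^4 - 2*s^3 + 77*s^2 - 162*s - 324)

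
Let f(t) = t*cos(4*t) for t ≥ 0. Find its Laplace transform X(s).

L{cos(4t)} = s/(s^2 + 16).
Then apply L{t·g(t)} = -d/ds[G(s)] with G(s) = s/(s^2 + 16):
differentiating 1 time and applying the sign gives (s - 4)*(s + 4)/(s^2 + 16)^2.

X(s) = (s - 4)*(s + 4)/(s^2 + 16)^2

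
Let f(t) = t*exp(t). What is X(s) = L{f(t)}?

X(s) = (s - 1)^(-2)

L{e^(t)} = 1/(s - 1).
Then apply L{t·g(t)} = -d/ds[G(s)] with G(s) = 1/(s - 1):
differentiating 1 time and applying the sign gives (s - 1)^(-2).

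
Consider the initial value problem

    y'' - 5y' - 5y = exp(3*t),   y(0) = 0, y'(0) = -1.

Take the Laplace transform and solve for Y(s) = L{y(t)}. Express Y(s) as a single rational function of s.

Y(s) = (-s + 4)/(s^3 - 8*s^2 + 10*s + 15)

Apply the Laplace transform to the equation.
The derivative rules (L{y''} = s^2 Y - s·y(0) - y'(0) and L{y'} = sY - y(0), with y(0) = 0, y'(0) = -1) turn the left side into (s^2 - 5*s - 5)Y - (-1).
The right side is L{exp(3*t)} = 1/(s - 3).
So (s^2 - 5*s - 5)Y = 1/(s - 3) + (-1).
Divide through and combine into a single rational function.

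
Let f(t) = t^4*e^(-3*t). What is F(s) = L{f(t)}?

L{t^4} = 4!/s^5 = 24/s^5.
By the first shifting theorem, multiplying by e^(-3t) replaces s with s + 3.

F(s) = 24/(s + 3)^5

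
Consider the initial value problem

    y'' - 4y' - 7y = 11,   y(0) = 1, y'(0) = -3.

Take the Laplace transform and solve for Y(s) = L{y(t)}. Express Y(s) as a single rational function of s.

Y(s) = (s^2 - 7*s + 11)/(s^3 - 4*s^2 - 7*s)

Take the Laplace transform of both sides.
Using L{y''} = s^2 Y - s·y(0) - y'(0) and L{y'} = sY - y(0), with y(0) = 1, y'(0) = -3, the left side becomes (s^2 - 4*s - 7)Y - (s - 7).
The right side is L{11} = 11/s.
So (s^2 - 4*s - 7)Y = 11/s + (s - 7).
Isolate Y and clear denominators.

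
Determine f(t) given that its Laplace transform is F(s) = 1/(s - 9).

f(t) = exp(9*t)

Since L{e^(9t)} = 1/(s - 9), the inverse is e^(9*t).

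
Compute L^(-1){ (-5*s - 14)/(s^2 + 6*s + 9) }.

t*exp(-3*t) - 5*exp(-3*t)

Factor the denominator: s^2 + 6*s + 9 = (s + 3)^2.
Partial fraction decomposition gives [-5/(s + 3)] + [(s + 3)^(-2)].
Invert each term: -5/(s + 3) ↔ -5e^(-3t); 1/(s + 3)^2 ↔ t·e^(-3t).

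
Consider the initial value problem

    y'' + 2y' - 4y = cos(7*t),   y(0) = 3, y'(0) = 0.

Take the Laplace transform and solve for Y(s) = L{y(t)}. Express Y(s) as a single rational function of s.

Y(s) = (3*s^3 + 6*s^2 + 148*s + 294)/(s^4 + 2*s^3 + 45*s^2 + 98*s - 196)

Take the Laplace transform of both sides.
Using L{y''} = s^2 Y - s·y(0) - y'(0) and L{y'} = sY - y(0), with y(0) = 3, y'(0) = 0, the left side becomes (s^2 + 2*s - 4)Y - (3*s + 6).
The right side is L{cos(7*t)} = s/(s^2 + 49).
So (s^2 + 2*s - 4)Y = s/(s^2 + 49) + (3*s + 6).
Solve for Y(s) and write it as one ratio of polynomials.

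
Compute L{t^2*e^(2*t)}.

L{e^(2t)} = 1/(s - 2).
Then apply L{t^2·g(t)} = (-1)^2 d^2/ds^2[G(s)] with G(s) = 1/(s - 2):
differentiating 2 times and applying the sign gives 2/(s - 2)^3.

2/(s - 2)^3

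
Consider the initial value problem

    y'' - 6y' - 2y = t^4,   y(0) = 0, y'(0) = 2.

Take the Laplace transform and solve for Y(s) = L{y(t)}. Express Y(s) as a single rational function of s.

Y(s) = (2*s^5 + 24)/(s^7 - 6*s^6 - 2*s^5)

Laplace-transform each side.
Using L{y''} = s^2 Y - s·y(0) - y'(0) and L{y'} = sY - y(0), with y(0) = 0, y'(0) = 2, the left side becomes (s^2 - 6*s - 2)Y - (2).
The right side is L{t^4} = 24/s^5.
So (s^2 - 6*s - 2)Y = 24/s^5 + (2).
Isolate Y and clear denominators.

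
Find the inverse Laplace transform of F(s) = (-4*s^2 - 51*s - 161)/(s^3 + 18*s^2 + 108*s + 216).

t^2*exp(-6*t)/2 - 3*t*exp(-6*t) - 4*exp(-6*t)

Factor the denominator: s^3 + 18*s^2 + 108*s + 216 = (s + 6)^3.
Partial fraction decomposition gives [-4/(s + 6)] + [-3/(s + 6)^2] + [(s + 6)^(-3)].
Invert each term: -4/(s + 6) ↔ -4e^(-6t); -3/(s + 6)^2 ↔ -3t·e^(-6t); 1/(s + 6)^3 ↔ (1/2)t^2·e^(-6t).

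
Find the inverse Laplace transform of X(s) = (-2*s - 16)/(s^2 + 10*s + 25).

Factor the denominator: s^2 + 10*s + 25 = (s + 5)^2.
Partial fraction decomposition gives [-2/(s + 5)] + [-6/(s + 5)^2].
Invert each term: -2/(s + 5) ↔ -2e^(-5t); -6/(s + 5)^2 ↔ -6t·e^(-5t).

-6*t*exp(-5*t) - 2*exp(-5*t)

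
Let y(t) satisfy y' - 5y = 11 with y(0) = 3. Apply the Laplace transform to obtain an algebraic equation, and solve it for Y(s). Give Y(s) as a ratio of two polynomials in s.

Transform both sides with L{·}.
With L{y'} = sY - y(0) = sY - 3: the LHS transforms to (s - 5)Y - (3).
The right side is L{11} = 11/s.
So (s - 5)Y = 11/s + (3).
Isolate Y and clear denominators.

Y(s) = (3*s + 11)/(s^2 - 5*s)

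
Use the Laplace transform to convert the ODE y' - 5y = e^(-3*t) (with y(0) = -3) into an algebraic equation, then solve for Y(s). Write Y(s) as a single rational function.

Take the Laplace transform of both sides.
With L{y'} = sY - y(0) = sY - (-3): the LHS transforms to (s - 5)Y - (-3).
The right side is L{e^(-3*t)} = 1/(s + 3).
So (s - 5)Y = 1/(s + 3) + (-3).
Solve for Y(s) and write it as one ratio of polynomials.

Y(s) = (-3*s - 8)/(s^2 - 2*s - 15)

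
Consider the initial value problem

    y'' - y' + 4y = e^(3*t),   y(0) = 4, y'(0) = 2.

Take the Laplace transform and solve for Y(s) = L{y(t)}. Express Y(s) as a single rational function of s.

Y(s) = (4*s^2 - 14*s + 7)/(s^3 - 4*s^2 + 7*s - 12)

Laplace-transform each side.
Using L{y''} = s^2 Y - s·y(0) - y'(0) and L{y'} = sY - y(0), with y(0) = 4, y'(0) = 2, the left side becomes (s^2 - s + 4)Y - (4*s - 2).
The right side is L{e^(3*t)} = 1/(s - 3).
So (s^2 - s + 4)Y = 1/(s - 3) + (4*s - 2).
Divide through and combine into a single rational function.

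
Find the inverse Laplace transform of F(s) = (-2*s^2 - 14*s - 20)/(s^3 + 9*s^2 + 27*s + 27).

Factor the denominator: s^3 + 9*s^2 + 27*s + 27 = (s + 3)^3.
Partial fraction decomposition gives [-2/(s + 3)] + [-2/(s + 3)^2] + [4/(s + 3)^3].
Invert each term: -2/(s + 3) ↔ -2e^(-3t); -2/(s + 3)^2 ↔ -2t·e^(-3t); 4/(s + 3)^3 ↔ (2)t^2·e^(-3t).

2*t^2*exp(-3*t) - 2*t*exp(-3*t) - 2*exp(-3*t)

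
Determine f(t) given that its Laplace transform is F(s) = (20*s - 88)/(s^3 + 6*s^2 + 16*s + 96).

f(t) = -sin(4*t) + 4*cos(4*t) - 4*exp(-6*t)

Factor the denominator: s^3 + 6*s^2 + 16*s + 96 = (s + 6)*(s^2 + 16).
Partial fraction decomposition gives [-4/(s + 6)] + [4*s/(s^2 + 16)] + [-4/(s^2 + 16)].
Invert each term: -4/(s + 6) ↔ -4e^(-6t); 4·s/(s^2 + 16) ↔ 4cos(4t); -1·4/(s^2 + 16) ↔ -sin(4t).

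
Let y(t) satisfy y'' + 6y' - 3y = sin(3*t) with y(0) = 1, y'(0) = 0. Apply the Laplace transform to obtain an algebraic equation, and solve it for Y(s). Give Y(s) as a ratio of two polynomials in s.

Take the Laplace transform of both sides.
With L{y''} = s^2 Y - s·y(0) - y'(0) and L{y'} = sY - y(0), with y(0) = 1, y'(0) = 0: the LHS transforms to (s^2 + 6*s - 3)Y - (s + 6).
The right side is L{sin(3*t)} = 3/(s^2 + 9).
So (s^2 + 6*s - 3)Y = 3/(s^2 + 9) + (s + 6).
Isolate Y and clear denominators.

Y(s) = (s^3 + 6*s^2 + 9*s + 57)/(s^4 + 6*s^3 + 6*s^2 + 54*s - 27)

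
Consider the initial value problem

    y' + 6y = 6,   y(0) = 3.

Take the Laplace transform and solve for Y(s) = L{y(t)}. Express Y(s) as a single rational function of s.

Y(s) = (3*s + 6)/(s^2 + 6*s)

Take the Laplace transform of both sides.
The derivative rules (L{y'} = sY - y(0) = sY - 3) turn the left side into (s + 6)Y - (3).
The right side is L{6} = 6/s.
So (s + 6)Y = 6/s + (3).
Solve for Y(s) and write it as one ratio of polynomials.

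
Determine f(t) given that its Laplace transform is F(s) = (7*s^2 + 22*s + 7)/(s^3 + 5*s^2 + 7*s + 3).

f(t) = -4*t*exp(-t) + 6*exp(-t) + exp(-3*t)

Factor the denominator: s^3 + 5*s^2 + 7*s + 3 = (s + 1)^2*(s + 3).
Partial fraction decomposition gives [6/(s + 1)] + [-4/(s + 1)^2] + [1/(s + 3)].
Invert each term: 6/(s + 1) ↔ 6e^(-t); -4/(s + 1)^2 ↔ -4t·e^(-t); 1/(s + 3) ↔ e^(-3t).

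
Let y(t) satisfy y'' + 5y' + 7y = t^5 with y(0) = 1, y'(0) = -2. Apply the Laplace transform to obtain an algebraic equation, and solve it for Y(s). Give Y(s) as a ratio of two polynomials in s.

Y(s) = (s^7 + 3*s^6 + 120)/(s^8 + 5*s^7 + 7*s^6)

Laplace-transform each side.
Using L{y''} = s^2 Y - s·y(0) - y'(0) and L{y'} = sY - y(0), with y(0) = 1, y'(0) = -2, the left side becomes (s^2 + 5*s + 7)Y - (s + 3).
The right side is L{t^5} = 120/s^6.
So (s^2 + 5*s + 7)Y = 120/s^6 + (s + 3).
Divide through and combine into a single rational function.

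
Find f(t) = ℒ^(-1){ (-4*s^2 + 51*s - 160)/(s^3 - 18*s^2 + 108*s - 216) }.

f(t) = t^2*exp(6*t) + 3*t*exp(6*t) - 4*exp(6*t)

Factor the denominator: s^3 - 18*s^2 + 108*s - 216 = (s - 6)^3.
Partial fraction decomposition gives [-4/(s - 6)] + [3/(s - 6)^2] + [2/(s - 6)^3].
Invert each term: -4/(s - 6) ↔ -4e^(6t); 3/(s - 6)^2 ↔ 3t·e^(6t); 2/(s - 6)^3 ↔ (1)t^2·e^(6t).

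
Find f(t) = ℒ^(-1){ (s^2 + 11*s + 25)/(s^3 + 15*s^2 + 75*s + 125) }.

f(t) = -5*t^2*exp(-5*t)/2 + t*exp(-5*t) + exp(-5*t)

Factor the denominator: s^3 + 15*s^2 + 75*s + 125 = (s + 5)^3.
Partial fraction decomposition gives [1/(s + 5)] + [(s + 5)^(-2)] + [-5/(s + 5)^3].
Invert each term: 1/(s + 5) ↔ e^(-5t); 1/(s + 5)^2 ↔ t·e^(-5t); -5/(s + 5)^3 ↔ (-5/2)t^2·e^(-5t).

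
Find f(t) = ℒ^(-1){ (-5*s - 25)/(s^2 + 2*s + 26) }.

f(t) = -4*exp(-t)*sin(5*t) - 5*exp(-t)*cos(5*t)

Complete the square in the denominator: s^2 + 2*s + 26 = (s + 1)^2 + 5^2.
Split the numerator to match: -5*s - 25 = -5·(s + 1) - 4·5.
Invert each term: -5·(s + 1)/((s + 1)^2 + 25) ↔ -5e^(-t)cos(5t); -4·5/((s + 1)^2 + 25) ↔ -4e^(-t)sin(5t).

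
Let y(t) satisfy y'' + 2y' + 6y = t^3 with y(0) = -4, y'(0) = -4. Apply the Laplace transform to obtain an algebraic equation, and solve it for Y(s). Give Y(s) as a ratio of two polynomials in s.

Y(s) = (-4*s^5 - 12*s^4 + 6)/(s^6 + 2*s^5 + 6*s^4)

Transform both sides with L{·}.
Using L{y''} = s^2 Y - s·y(0) - y'(0) and L{y'} = sY - y(0), with y(0) = -4, y'(0) = -4, the left side becomes (s^2 + 2*s + 6)Y - (-4*s - 12).
The right side is L{t^3} = 6/s^4.
So (s^2 + 2*s + 6)Y = 6/s^4 + (-4*s - 12).
Solve for Y(s) and write it as one ratio of polynomials.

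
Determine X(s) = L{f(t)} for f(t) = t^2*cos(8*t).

X(s) = 2*s*(s^2 - 192)/(s^2 + 64)^3

L{cos(8t)} = s/(s^2 + 64).
Then apply L{t^2·g(t)} = (-1)^2 d^2/ds^2[G(s)] with G(s) = s/(s^2 + 64):
differentiating 2 times and applying the sign gives 2*s*(s^2 - 192)/(s^2 + 64)^3.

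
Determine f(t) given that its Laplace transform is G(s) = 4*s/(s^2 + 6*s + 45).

f(t) = -2*exp(-3*t)*sin(6*t) + 4*exp(-3*t)*cos(6*t)

Complete the square in the denominator: s^2 + 6*s + 45 = (s + 3)^2 + 6^2.
Split the numerator to match: 4*s = 4·(s + 3) - 2·6.
Invert each term: 4·(s + 3)/((s + 3)^2 + 36) ↔ 4e^(-3t)cos(6t); -2·6/((s + 3)^2 + 36) ↔ -2e^(-3t)sin(6t).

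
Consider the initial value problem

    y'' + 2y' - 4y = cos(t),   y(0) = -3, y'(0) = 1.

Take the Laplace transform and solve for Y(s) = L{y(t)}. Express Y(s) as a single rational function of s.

Transform both sides with L{·}.
Using L{y''} = s^2 Y - s·y(0) - y'(0) and L{y'} = sY - y(0), with y(0) = -3, y'(0) = 1, the left side becomes (s^2 + 2*s - 4)Y - (-3*s - 5).
The right side is L{cos(t)} = s/(s^2 + 1).
So (s^2 + 2*s - 4)Y = s/(s^2 + 1) + (-3*s - 5).
Divide through and combine into a single rational function.

Y(s) = (-3*s^3 - 5*s^2 - 2*s - 5)/(s^4 + 2*s^3 - 3*s^2 + 2*s - 4)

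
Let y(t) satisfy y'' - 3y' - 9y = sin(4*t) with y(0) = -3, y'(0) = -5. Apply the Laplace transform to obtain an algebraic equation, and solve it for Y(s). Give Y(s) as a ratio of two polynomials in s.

Apply the Laplace transform to the equation.
Using L{y''} = s^2 Y - s·y(0) - y'(0) and L{y'} = sY - y(0), with y(0) = -3, y'(0) = -5, the left side becomes (s^2 - 3*s - 9)Y - (-3*s + 4).
The right side is L{sin(4*t)} = 4/(s^2 + 16).
So (s^2 - 3*s - 9)Y = 4/(s^2 + 16) + (-3*s + 4).
Solve for Y(s) and write it as one ratio of polynomials.

Y(s) = (-3*s^3 + 4*s^2 - 48*s + 68)/(s^4 - 3*s^3 + 7*s^2 - 48*s - 144)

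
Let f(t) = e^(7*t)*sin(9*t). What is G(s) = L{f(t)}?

L{sin(9t)} = 9/(s^2 + 81).
By the first shifting theorem, multiplying by e^(7t) replaces s with s - 7.

G(s) = 9/((s - 7)^2 + 81)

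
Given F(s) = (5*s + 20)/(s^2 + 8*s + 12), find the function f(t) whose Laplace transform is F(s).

Rewrite the denominator: s^2 + 8*s + 12 = (s + 4)^2 - 4.
The form in (s + 4) signals a first-shifting-theorem factor e^(-4t).
Since L{cosh(2t)} = s/(s^2 - 4), the inverse is e^(-4*t)*cosh(2*t), scaled by 5.

f(t) = 5*exp(-4*t)*cosh(2*t)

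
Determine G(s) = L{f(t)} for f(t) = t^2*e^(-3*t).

G(s) = 2/(s + 3)^3

L{e^(-3t)} = 1/(s + 3).
Then apply L{t^2·g(t)} = (-1)^2 d^2/ds^2[H(s)] with H(s) = 1/(s + 3):
differentiating 2 times and applying the sign gives 2/(s + 3)^3.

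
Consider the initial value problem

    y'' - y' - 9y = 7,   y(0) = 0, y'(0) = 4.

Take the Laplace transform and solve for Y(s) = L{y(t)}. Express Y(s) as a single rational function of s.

Laplace-transform each side.
With L{y''} = s^2 Y - s·y(0) - y'(0) and L{y'} = sY - y(0), with y(0) = 0, y'(0) = 4: the LHS transforms to (s^2 - s - 9)Y - (4).
The right side is L{7} = 7/s.
So (s^2 - s - 9)Y = 7/s + (4).
Divide through and combine into a single rational function.

Y(s) = (4*s + 7)/(s^3 - s^2 - 9*s)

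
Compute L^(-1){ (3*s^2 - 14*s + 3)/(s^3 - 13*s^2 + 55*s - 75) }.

Factor the denominator: s^3 - 13*s^2 + 55*s - 75 = (s - 5)^2*(s - 3).
Partial fraction decomposition gives [6/(s - 5)] + [4/(s - 5)^2] + [-3/(s - 3)].
Invert each term: 6/(s - 5) ↔ 6e^(5t); 4/(s - 5)^2 ↔ 4t·e^(5t); -3/(s - 3) ↔ -3e^(3t).

4*t*exp(5*t) + 6*exp(5*t) - 3*exp(3*t)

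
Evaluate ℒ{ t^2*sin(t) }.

L{sin(t)} = 1/(s^2 + 1).
Then apply L{t^2·g(t)} = (-1)^2 d^2/ds^2[G(s)] with G(s) = 1/(s^2 + 1):
differentiating 2 times and applying the sign gives 2*(3*s^2 - 1)/(s^2 + 1)^3.

2*(3*s^2 - 1)/(s^2 + 1)^3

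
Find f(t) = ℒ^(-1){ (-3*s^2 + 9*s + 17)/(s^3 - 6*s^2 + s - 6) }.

Factor the denominator: s^3 - 6*s^2 + s - 6 = (s - 6)*(s^2 + 1).
Partial fraction decomposition gives [-1/(s - 6)] + [-2*s/(s^2 + 1)] + [-3/(s^2 + 1)].
Invert each term: -1/(s - 6) ↔ -e^(6t); -2·s/(s^2 + 1) ↔ -2cos(t); -3·1/(s^2 + 1) ↔ -3sin(t).

f(t) = -exp(6*t) - 3*sin(t) - 2*cos(t)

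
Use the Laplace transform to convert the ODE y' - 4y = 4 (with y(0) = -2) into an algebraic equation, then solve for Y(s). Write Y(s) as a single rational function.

Y(s) = (-2*s + 4)/(s^2 - 4*s)

Take the Laplace transform of both sides.
The derivative rules (L{y'} = sY - y(0) = sY - (-2)) turn the left side into (s - 4)Y - (-2).
The right side is L{4} = 4/s.
So (s - 4)Y = 4/s + (-2).
Divide through and combine into a single rational function.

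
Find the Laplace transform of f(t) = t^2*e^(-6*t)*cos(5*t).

L{cos(5t)} = s/(s^2 + 25).
Multiplying by e^(-6t) shifts s → s + 6, so L{e^(-6*t)*cos(5*t)} = (s + 6)/((s + 6)^2 + 25).
Then apply L{t^2·g(t)} = (-1)^2 d^2/ds^2[G(s)] with G(s) = (s + 6)/((s + 6)^2 + 25):
differentiating 2 times and applying the sign gives 2*(s + 6)*(s^2 + 12*s - 39)/(s^2 + 12*s + 61)^3.

2*(s + 6)*(s^2 + 12*s - 39)/(s^2 + 12*s + 61)^3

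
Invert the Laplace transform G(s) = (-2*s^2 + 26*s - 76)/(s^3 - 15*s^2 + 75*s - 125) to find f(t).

Factor the denominator: s^3 - 15*s^2 + 75*s - 125 = (s - 5)^3.
Partial fraction decomposition gives [-2/(s - 5)] + [6/(s - 5)^2] + [4/(s - 5)^3].
Invert each term: -2/(s - 5) ↔ -2e^(5t); 6/(s - 5)^2 ↔ 6t·e^(5t); 4/(s - 5)^3 ↔ (2)t^2·e^(5t).

f(t) = 2*t^2*exp(5*t) + 6*t*exp(5*t) - 2*exp(5*t)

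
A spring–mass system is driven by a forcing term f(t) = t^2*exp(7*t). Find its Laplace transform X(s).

X(s) = 2/(s - 7)^3

L{e^(7t)} = 1/(s - 7).
Then apply L{t^2·g(t)} = (-1)^2 d^2/ds^2[G(s)] with G(s) = 1/(s - 7):
differentiating 2 times and applying the sign gives 2/(s - 7)^3.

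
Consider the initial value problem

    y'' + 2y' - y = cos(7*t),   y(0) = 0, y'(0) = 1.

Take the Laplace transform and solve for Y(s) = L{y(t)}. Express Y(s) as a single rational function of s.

Y(s) = (s^2 + s + 49)/(s^4 + 2*s^3 + 48*s^2 + 98*s - 49)

Laplace-transform each side.
The derivative rules (L{y''} = s^2 Y - s·y(0) - y'(0) and L{y'} = sY - y(0), with y(0) = 0, y'(0) = 1) turn the left side into (s^2 + 2*s - 1)Y - (1).
The right side is L{cos(7*t)} = s/(s^2 + 49).
So (s^2 + 2*s - 1)Y = s/(s^2 + 49) + (1).
Solve for Y(s) and write it as one ratio of polynomials.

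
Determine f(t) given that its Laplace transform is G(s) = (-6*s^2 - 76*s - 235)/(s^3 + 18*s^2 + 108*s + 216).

f(t) = 5*t^2*exp(-6*t)/2 - 4*t*exp(-6*t) - 6*exp(-6*t)

Factor the denominator: s^3 + 18*s^2 + 108*s + 216 = (s + 6)^3.
Partial fraction decomposition gives [-6/(s + 6)] + [-4/(s + 6)^2] + [5/(s + 6)^3].
Invert each term: -6/(s + 6) ↔ -6e^(-6t); -4/(s + 6)^2 ↔ -4t·e^(-6t); 5/(s + 6)^3 ↔ (5/2)t^2·e^(-6t).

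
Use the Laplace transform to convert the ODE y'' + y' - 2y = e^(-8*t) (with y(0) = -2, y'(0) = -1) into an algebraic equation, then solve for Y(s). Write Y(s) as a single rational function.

Y(s) = (-2*s^2 - 19*s - 23)/(s^3 + 9*s^2 + 6*s - 16)

Take the Laplace transform of both sides.
With L{y''} = s^2 Y - s·y(0) - y'(0) and L{y'} = sY - y(0), with y(0) = -2, y'(0) = -1: the LHS transforms to (s^2 + s - 2)Y - (-2*s - 3).
The right side is L{e^(-8*t)} = 1/(s + 8).
So (s^2 + s - 2)Y = 1/(s + 8) + (-2*s - 3).
Solve for Y(s) and write it as one ratio of polynomials.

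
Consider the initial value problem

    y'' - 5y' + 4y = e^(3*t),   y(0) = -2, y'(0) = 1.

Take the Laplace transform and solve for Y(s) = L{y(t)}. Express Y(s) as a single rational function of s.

Y(s) = (-2*s^2 + 17*s - 32)/(s^3 - 8*s^2 + 19*s - 12)

Laplace-transform each side.
With L{y''} = s^2 Y - s·y(0) - y'(0) and L{y'} = sY - y(0), with y(0) = -2, y'(0) = 1: the LHS transforms to (s^2 - 5*s + 4)Y - (-2*s + 11).
The right side is L{e^(3*t)} = 1/(s - 3).
So (s^2 - 5*s + 4)Y = 1/(s - 3) + (-2*s + 11).
Solve for Y(s) and write it as one ratio of polynomials.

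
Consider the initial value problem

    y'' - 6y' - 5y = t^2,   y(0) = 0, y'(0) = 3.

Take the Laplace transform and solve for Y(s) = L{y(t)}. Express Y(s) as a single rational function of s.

Take the Laplace transform of both sides.
With L{y''} = s^2 Y - s·y(0) - y'(0) and L{y'} = sY - y(0), with y(0) = 0, y'(0) = 3: the LHS transforms to (s^2 - 6*s - 5)Y - (3).
The right side is L{t^2} = 2/s^3.
So (s^2 - 6*s - 5)Y = 2/s^3 + (3).
Divide through and combine into a single rational function.

Y(s) = (3*s^3 + 2)/(s^5 - 6*s^4 - 5*s^3)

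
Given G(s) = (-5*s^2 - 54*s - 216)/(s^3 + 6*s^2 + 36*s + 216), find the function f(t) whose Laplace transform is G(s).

Factor the denominator: s^3 + 6*s^2 + 36*s + 216 = (s + 6)*(s^2 + 36).
Partial fraction decomposition gives [-1/(s + 6)] + [-4*s/(s^2 + 36)] + [-30/(s^2 + 36)].
Invert each term: -1/(s + 6) ↔ -e^(-6t); -4·s/(s^2 + 36) ↔ -4cos(6t); -5·6/(s^2 + 36) ↔ -5sin(6t).

f(t) = -5*sin(6*t) - 4*cos(6*t) - exp(-6*t)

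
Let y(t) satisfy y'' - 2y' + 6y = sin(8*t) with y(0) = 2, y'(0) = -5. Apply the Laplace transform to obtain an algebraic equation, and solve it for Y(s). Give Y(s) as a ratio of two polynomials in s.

Take the Laplace transform of both sides.
With L{y''} = s^2 Y - s·y(0) - y'(0) and L{y'} = sY - y(0), with y(0) = 2, y'(0) = -5: the LHS transforms to (s^2 - 2*s + 6)Y - (2*s - 9).
The right side is L{sin(8*t)} = 8/(s^2 + 64).
So (s^2 - 2*s + 6)Y = 8/(s^2 + 64) + (2*s - 9).
Isolate Y and clear denominators.

Y(s) = (2*s^3 - 9*s^2 + 128*s - 568)/(s^4 - 2*s^3 + 70*s^2 - 128*s + 384)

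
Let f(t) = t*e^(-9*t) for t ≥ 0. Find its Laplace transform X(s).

X(s) = (s + 9)^(-2)

L{e^(-9t)} = 1/(s + 9).
Then apply L{t·g(t)} = -d/ds[G(s)] with G(s) = 1/(s + 9):
differentiating 1 time and applying the sign gives (s + 9)^(-2).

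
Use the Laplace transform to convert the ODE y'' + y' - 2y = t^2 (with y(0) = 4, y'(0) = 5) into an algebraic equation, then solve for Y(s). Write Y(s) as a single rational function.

Y(s) = (4*s^4 + 9*s^3 + 2)/(s^5 + s^4 - 2*s^3)

Laplace-transform each side.
Using L{y''} = s^2 Y - s·y(0) - y'(0) and L{y'} = sY - y(0), with y(0) = 4, y'(0) = 5, the left side becomes (s^2 + s - 2)Y - (4*s + 9).
The right side is L{t^2} = 2/s^3.
So (s^2 + s - 2)Y = 2/s^3 + (4*s + 9).
Divide through and combine into a single rational function.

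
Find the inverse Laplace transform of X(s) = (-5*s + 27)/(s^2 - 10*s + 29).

exp(5*t)*sin(2*t) - 5*exp(5*t)*cos(2*t)

Complete the square in the denominator: s^2 - 10*s + 29 = (s - 5)^2 + 2^2.
Split the numerator to match: -5*s + 27 = -5·(s - 5) + 1·2.
Invert each term: -5·(s - 5)/((s - 5)^2 + 4) ↔ -5e^(5t)cos(2t); 1·2/((s - 5)^2 + 4) ↔ e^(5t)sin(2t).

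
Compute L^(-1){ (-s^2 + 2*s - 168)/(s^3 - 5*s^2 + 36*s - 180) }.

-3*exp(5*t) + 2*sin(6*t) + 2*cos(6*t)

Factor the denominator: s^3 - 5*s^2 + 36*s - 180 = (s - 5)*(s^2 + 36).
Partial fraction decomposition gives [-3/(s - 5)] + [2*s/(s^2 + 36)] + [12/(s^2 + 36)].
Invert each term: -3/(s - 5) ↔ -3e^(5t); 2·s/(s^2 + 36) ↔ 2cos(6t); 2·6/(s^2 + 36) ↔ 2sin(6t).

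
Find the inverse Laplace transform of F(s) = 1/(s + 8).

exp(-8*t)

Since L{e^(-8t)} = 1/(s + 8), the inverse is exp(-8*t).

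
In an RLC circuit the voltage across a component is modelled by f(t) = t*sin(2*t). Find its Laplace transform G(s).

G(s) = 4*s/(s^2 + 4)^2

L{sin(2t)} = 2/(s^2 + 4).
Then apply L{t·g(t)} = -d/ds[H(s)] with H(s) = 2/(s^2 + 4):
differentiating 1 time and applying the sign gives 4*s/(s^2 + 4)^2.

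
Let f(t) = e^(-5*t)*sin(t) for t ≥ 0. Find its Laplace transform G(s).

L{sin(t)} = 1/(s^2 + 1).
By the first shifting theorem, multiplying by e^(-5t) replaces s with s + 5.

G(s) = 1/((s + 5)^2 + 1)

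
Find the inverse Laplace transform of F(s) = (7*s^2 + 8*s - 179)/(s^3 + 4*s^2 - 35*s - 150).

Factor the denominator: s^3 + 4*s^2 - 35*s - 150 = (s - 6)*(s + 5)^2.
Partial fraction decomposition gives [6/(s + 5)] + [4/(s + 5)^2] + [1/(s - 6)].
Invert each term: 6/(s + 5) ↔ 6e^(-5t); 4/(s + 5)^2 ↔ 4t·e^(-5t); 1/(s - 6) ↔ e^(6t).

4*t*exp(-5*t) + exp(6*t) + 6*exp(-5*t)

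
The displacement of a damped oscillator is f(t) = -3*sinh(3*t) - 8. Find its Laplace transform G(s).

G(s) = -9/(s^2 - 9) - 8/s

The transform is linear, so treat each term independently.
L{-8} = -8/s; (-3)·[L{sinh(3t)} = 3/(s^2 - 9)].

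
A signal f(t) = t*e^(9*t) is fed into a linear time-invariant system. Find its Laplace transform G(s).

L{e^(9t)} = 1/(s - 9).
Then apply L{t·g(t)} = -d/ds[H(s)] with H(s) = 1/(s - 9):
differentiating 1 time and applying the sign gives (s - 9)^(-2).

G(s) = (s - 9)^(-2)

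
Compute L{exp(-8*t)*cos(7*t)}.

(s + 8)/((s + 8)^2 + 49)

L{cos(7t)} = s/(s^2 + 49).
By the first shifting theorem, multiplying by e^(-8t) replaces s with s + 8.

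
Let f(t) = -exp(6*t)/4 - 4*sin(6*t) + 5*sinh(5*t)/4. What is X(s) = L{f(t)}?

X(s) = -24/(s^2 + 36) + 25/(4*(s^2 - 25)) - 1/(4*(s - 6))

Apply the Laplace transform termwise.
(-1/4)·[L{e^(6t)} = 1/(s - 6)]; (-4)·[L{sin(6t)} = 6/(s^2 + 36)]; (5/4)·[L{sinh(5t)} = 5/(s^2 - 25)].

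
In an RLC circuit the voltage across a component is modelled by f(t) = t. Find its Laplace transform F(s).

F(s) = s^(-2)

L{t} = 1!/s^2 = 1/s^2.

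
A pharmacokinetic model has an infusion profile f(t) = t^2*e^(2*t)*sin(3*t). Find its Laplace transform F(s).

L{sin(3t)} = 3/(s^2 + 9).
Multiplying by e^(2t) shifts s → s - 2, so L{e^(2*t)*sin(3*t)} = 3/((s - 2)^2 + 9).
Then apply L{t^2·g(t)} = (-1)^2 d^2/ds^2[G(s)] with G(s) = 3/((s - 2)^2 + 9):
differentiating 2 times and applying the sign gives 18*(s^2 - 4*s + 1)/(s^2 - 4*s + 13)^3.

F(s) = 18*(s^2 - 4*s + 1)/(s^2 - 4*s + 13)^3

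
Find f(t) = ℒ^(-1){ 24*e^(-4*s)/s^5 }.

The factor e^(-4s) signals a time shift by c = 4 (second shifting theorem).
L{t^4} = 4!/s^5 = 24/s^5, so L^-1{24/s^5} = t^4.
Hence the inverse is u(t - 4) times that function evaluated at t - 4.

f(t) = Heaviside(t - 4)*((t - 4)^4)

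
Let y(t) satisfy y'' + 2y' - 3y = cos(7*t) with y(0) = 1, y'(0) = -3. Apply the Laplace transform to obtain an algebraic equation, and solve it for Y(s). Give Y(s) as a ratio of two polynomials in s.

Laplace-transform each side.
The derivative rules (L{y''} = s^2 Y - s·y(0) - y'(0) and L{y'} = sY - y(0), with y(0) = 1, y'(0) = -3) turn the left side into (s^2 + 2*s - 3)Y - (s - 1).
The right side is L{cos(7*t)} = s/(s^2 + 49).
So (s^2 + 2*s - 3)Y = s/(s^2 + 49) + (s - 1).
Solve for Y(s) and write it as one ratio of polynomials.

Y(s) = (s^3 - s^2 + 50*s - 49)/(s^4 + 2*s^3 + 46*s^2 + 98*s - 147)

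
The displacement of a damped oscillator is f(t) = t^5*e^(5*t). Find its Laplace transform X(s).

X(s) = 120/(s - 5)^6

L{t^5} = 5!/s^6 = 120/s^6.
By the first shifting theorem, multiplying by e^(5t) replaces s with s - 5.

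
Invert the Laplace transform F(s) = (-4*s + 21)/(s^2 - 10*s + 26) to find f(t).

f(t) = exp(5*t)*sin(t) - 4*exp(5*t)*cos(t)

Complete the square in the denominator: s^2 - 10*s + 26 = (s - 5)^2 + 1^2.
Split the numerator to match: -4*s + 21 = -4·(s - 5) + 1·1.
Invert each term: -4·(s - 5)/((s - 5)^2 + 1) ↔ -4e^(5t)cos(t); 1·1/((s - 5)^2 + 1) ↔ e^(5t)sin(t).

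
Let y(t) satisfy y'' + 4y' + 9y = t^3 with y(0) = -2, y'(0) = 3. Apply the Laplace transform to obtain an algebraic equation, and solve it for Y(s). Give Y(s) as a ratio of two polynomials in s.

Apply the Laplace transform to the equation.
With L{y''} = s^2 Y - s·y(0) - y'(0) and L{y'} = sY - y(0), with y(0) = -2, y'(0) = 3: the LHS transforms to (s^2 + 4*s + 9)Y - (-2*s - 5).
The right side is L{t^3} = 6/s^4.
So (s^2 + 4*s + 9)Y = 6/s^4 + (-2*s - 5).
Divide through and combine into a single rational function.

Y(s) = (-2*s^5 - 5*s^4 + 6)/(s^6 + 4*s^5 + 9*s^4)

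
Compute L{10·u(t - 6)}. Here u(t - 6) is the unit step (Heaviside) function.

By the second shifting theorem, L{u(t - c)·g(t - c)} = e^(-cs)·G(s) with c = 6 and G(s) = L{g(t)}.
L{10} = 10/s.

10*exp(-6*s)/s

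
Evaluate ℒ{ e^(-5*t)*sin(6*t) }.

L{sin(6t)} = 6/(s^2 + 36).
By the first shifting theorem, multiplying by e^(-5t) replaces s with s + 5.

6/((s + 5)^2 + 36)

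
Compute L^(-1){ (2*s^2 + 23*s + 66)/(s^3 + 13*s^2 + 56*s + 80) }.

6*t*exp(-4*t) + exp(-4*t) + exp(-5*t)

Factor the denominator: s^3 + 13*s^2 + 56*s + 80 = (s + 4)^2*(s + 5).
Partial fraction decomposition gives [1/(s + 4)] + [6/(s + 4)^2] + [1/(s + 5)].
Invert each term: 1/(s + 4) ↔ e^(-4t); 6/(s + 4)^2 ↔ 6t·e^(-4t); 1/(s + 5) ↔ e^(-5t).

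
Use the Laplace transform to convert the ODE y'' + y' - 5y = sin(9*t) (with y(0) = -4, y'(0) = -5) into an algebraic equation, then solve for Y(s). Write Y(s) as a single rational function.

Y(s) = (-4*s^3 - 9*s^2 - 324*s - 720)/(s^4 + s^3 + 76*s^2 + 81*s - 405)

Transform both sides with L{·}.
Using L{y''} = s^2 Y - s·y(0) - y'(0) and L{y'} = sY - y(0), with y(0) = -4, y'(0) = -5, the left side becomes (s^2 + s - 5)Y - (-4*s - 9).
The right side is L{sin(9*t)} = 9/(s^2 + 81).
So (s^2 + s - 5)Y = 9/(s^2 + 81) + (-4*s - 9).
Solve for Y(s) and write it as one ratio of polynomials.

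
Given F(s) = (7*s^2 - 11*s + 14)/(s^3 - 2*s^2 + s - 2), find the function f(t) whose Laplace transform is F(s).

f(t) = 4*exp(2*t) - 5*sin(t) + 3*cos(t)

Factor the denominator: s^3 - 2*s^2 + s - 2 = (s - 2)*(s^2 + 1).
Partial fraction decomposition gives [4/(s - 2)] + [3*s/(s^2 + 1)] + [-5/(s^2 + 1)].
Invert each term: 4/(s - 2) ↔ 4e^(2t); 3·s/(s^2 + 1) ↔ 3cos(t); -5·1/(s^2 + 1) ↔ -5sin(t).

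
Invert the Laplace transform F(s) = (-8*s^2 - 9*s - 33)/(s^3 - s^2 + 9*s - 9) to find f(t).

f(t) = -5*exp(t) - 4*sin(3*t) - 3*cos(3*t)

Factor the denominator: s^3 - s^2 + 9*s - 9 = (s - 1)*(s^2 + 9).
Partial fraction decomposition gives [-5/(s - 1)] + [-3*s/(s^2 + 9)] + [-12/(s^2 + 9)].
Invert each term: -5/(s - 1) ↔ -5e^(t); -3·s/(s^2 + 9) ↔ -3cos(3t); -4·3/(s^2 + 9) ↔ -4sin(3t).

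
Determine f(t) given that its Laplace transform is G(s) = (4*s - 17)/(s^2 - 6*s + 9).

f(t) = -5*t*exp(3*t) + 4*exp(3*t)

Factor the denominator: s^2 - 6*s + 9 = (s - 3)^2.
Partial fraction decomposition gives [4/(s - 3)] + [-5/(s - 3)^2].
Invert each term: 4/(s - 3) ↔ 4e^(3t); -5/(s - 3)^2 ↔ -5t·e^(3t).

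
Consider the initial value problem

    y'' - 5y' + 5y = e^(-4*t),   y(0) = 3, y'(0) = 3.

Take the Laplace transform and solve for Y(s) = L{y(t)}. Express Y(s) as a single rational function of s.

Y(s) = (3*s^2 - 47)/(s^3 - s^2 - 15*s + 20)

Laplace-transform each side.
Using L{y''} = s^2 Y - s·y(0) - y'(0) and L{y'} = sY - y(0), with y(0) = 3, y'(0) = 3, the left side becomes (s^2 - 5*s + 5)Y - (3*s - 12).
The right side is L{e^(-4*t)} = 1/(s + 4).
So (s^2 - 5*s + 5)Y = 1/(s + 4) + (3*s - 12).
Solve for Y(s) and write it as one ratio of polynomials.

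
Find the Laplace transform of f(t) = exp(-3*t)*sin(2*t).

L{sin(2t)} = 2/(s^2 + 4).
By the first shifting theorem, multiplying by e^(-3t) replaces s with s + 3.

2/((s + 3)^2 + 4)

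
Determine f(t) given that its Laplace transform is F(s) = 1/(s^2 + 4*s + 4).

f(t) = t*exp(-2*t)

Rewrite the denominator: s^2 + 4*s + 4 = (s + 2)^2.
The form in (s + 2) signals a first-shifting-theorem factor e^(-2t).
Since L{t} = 1!/s^2 = 1/s^2, the inverse is t*exp(-2*t).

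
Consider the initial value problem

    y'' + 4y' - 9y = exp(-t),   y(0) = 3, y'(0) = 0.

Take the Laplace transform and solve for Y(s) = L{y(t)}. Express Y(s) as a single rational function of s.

Transform both sides with L{·}.
With L{y''} = s^2 Y - s·y(0) - y'(0) and L{y'} = sY - y(0), with y(0) = 3, y'(0) = 0: the LHS transforms to (s^2 + 4*s - 9)Y - (3*s + 12).
The right side is L{exp(-t)} = 1/(s + 1).
So (s^2 + 4*s - 9)Y = 1/(s + 1) + (3*s + 12).
Solve for Y(s) and write it as one ratio of polynomials.

Y(s) = (3*s^2 + 15*s + 13)/(s^3 + 5*s^2 - 5*s - 9)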